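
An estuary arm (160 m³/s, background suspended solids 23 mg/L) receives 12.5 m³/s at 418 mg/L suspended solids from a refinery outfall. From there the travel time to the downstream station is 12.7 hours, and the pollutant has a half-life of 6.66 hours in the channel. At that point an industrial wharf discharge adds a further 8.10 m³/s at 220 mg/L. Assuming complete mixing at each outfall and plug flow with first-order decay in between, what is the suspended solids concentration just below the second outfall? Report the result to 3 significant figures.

23.0 mg/L

Flow-weighted average: C = (160.0·23.00 + 12.50·418.0) / 172.5 = 8905/172.5 = 51.62 mg/L; combined flow 172.5 m³/s.
Half-life 6.66 h → k = ln 2 / 6.66 = 0.1041 h⁻¹ = 2.498 d⁻¹.
After decay, C = 51.62 × e^(−kt) = 51.62 × 0.2667 = 13.77 mg/L.
Second outfall: C = (172.5·13.77 + 8.100·220.0)/180.6 = 23.02 mg/L.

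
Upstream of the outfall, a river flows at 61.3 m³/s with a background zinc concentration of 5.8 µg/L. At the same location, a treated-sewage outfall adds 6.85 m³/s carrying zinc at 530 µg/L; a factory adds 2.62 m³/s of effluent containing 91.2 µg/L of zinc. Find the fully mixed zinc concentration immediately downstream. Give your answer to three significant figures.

Flow-weighted average: C = (61.30·5.800 + 6.850·530.0 + 2.620·91.20) / 70.77 = 4225/70.77 = 59.70 µg/L.

59.7 µg/L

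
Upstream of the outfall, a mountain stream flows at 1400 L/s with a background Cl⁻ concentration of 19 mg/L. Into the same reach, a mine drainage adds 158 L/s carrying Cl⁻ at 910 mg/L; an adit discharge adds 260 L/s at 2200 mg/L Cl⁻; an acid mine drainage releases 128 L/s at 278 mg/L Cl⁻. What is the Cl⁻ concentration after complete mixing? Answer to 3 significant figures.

400 mg/L

Mass balance: C = (1400·19.00 + 158.0·910.0 + 260.0·2200 + 128.0·278.0) / 1946 = 778000/1946 = 399.8 mg/L.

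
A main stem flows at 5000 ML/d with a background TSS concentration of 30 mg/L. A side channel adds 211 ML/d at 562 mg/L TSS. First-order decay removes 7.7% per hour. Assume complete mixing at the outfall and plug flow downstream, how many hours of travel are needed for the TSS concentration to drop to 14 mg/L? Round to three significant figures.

16.3 h

Flow-weighted average: C = (5000·30.00 + 211.0·562.0) / 5211 = 268600/5211 = 51.54 mg/L.
7.7%/h lost → k = −ln(1 − 0.077) = 0.08013 h⁻¹.
51.54·exp(−k·t) = 14 → t = ln(51.54/14)/k = 58560 s = 16.27 h.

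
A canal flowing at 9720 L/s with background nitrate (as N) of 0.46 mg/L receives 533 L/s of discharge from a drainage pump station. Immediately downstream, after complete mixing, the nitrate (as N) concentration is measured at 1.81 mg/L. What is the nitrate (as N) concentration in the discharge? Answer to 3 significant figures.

26.4 mg/L

Mass balance: 9720·0.4600 + 533.0·Cₑ = 10250·1.810
→ Cₑ = (10250·1.810 − 9720·0.4600) / 533.0 = 26.43 mg/L.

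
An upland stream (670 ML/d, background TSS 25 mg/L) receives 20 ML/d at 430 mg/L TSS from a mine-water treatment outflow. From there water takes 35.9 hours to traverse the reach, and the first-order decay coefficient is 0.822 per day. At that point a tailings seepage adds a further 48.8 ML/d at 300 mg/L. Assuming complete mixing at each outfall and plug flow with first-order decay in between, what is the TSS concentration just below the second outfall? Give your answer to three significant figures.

Conservation of mass: C = (670.0·25.00 + 20.00·430.0) / 690.0 = 25350/690.0 = 36.74 mg/L; combined flow 690.0 ML/d.
First-order decay: C = 36.74·exp(−k·t) = 36.74·0.2924 = 10.74 mg/L.
At the second outfall, C = (690.0·10.74 + 48.80·300.0) / (690.0 + 48.80) = 29.85 mg/L.

29.8 mg/L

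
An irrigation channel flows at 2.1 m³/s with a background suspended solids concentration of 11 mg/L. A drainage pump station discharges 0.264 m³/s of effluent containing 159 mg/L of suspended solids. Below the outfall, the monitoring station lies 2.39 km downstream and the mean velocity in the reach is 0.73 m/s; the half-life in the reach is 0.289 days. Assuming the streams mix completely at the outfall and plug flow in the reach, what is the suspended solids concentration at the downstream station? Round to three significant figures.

25.1 mg/L

Mixed concentration C = ΣQC/ΣQ = (2.100·11.00 + 0.2640·159.0) / 2.364 = 65.08/2.364 = 27.53 mg/L.
Travel time t = 2.39·1000 / 0.73 = 3274 s = 0.9094 h.
Half-life 0.289 d → k = ln 2 / 0.289 = 2.398 d⁻¹.
Decay over the reach: 27.53·exp(−kt) = 27.53·0.9131 = 25.14 mg/L.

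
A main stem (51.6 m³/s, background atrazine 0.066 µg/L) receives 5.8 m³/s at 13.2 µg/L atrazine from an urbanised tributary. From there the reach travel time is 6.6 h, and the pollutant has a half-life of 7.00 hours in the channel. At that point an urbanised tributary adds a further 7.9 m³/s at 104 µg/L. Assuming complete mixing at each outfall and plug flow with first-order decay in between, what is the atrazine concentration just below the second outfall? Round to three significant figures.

Flow-weighted average: C = (51.60·0.06600 + 5.800·13.20) / 57.40 = 79.97/57.40 = 1.393 µg/L; combined flow 57.40 m³/s.
Half-life 7.00 h → k = ln 2 / 7.00 = 0.09902 h⁻¹ = 2.377 d⁻¹.
After decay, C = 1.393 × e^(−kt) = 1.393 × 0.5202 = 0.7247 µg/L.
At the second outfall, C = (57.40·0.7247 + 7.900·104.0) / (57.40 + 7.900) = 13.22 µg/L.

13.2 µg/L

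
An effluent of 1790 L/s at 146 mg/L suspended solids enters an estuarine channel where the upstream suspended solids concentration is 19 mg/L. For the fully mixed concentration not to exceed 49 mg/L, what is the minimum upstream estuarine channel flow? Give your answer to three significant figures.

5790 L/s

Set C_mix = 49: (Q·19.00 + 1790·146.0) / (Q + 1790) = 49
→ Q = 1790·(146.0 − 49)/(49 − 19.00) = 5788 L/s.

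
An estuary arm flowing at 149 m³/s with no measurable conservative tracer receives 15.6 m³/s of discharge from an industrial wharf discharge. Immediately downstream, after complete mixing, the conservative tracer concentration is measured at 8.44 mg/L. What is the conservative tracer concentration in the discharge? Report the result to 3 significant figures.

Mass balance: 149.0·0 + 15.60·Cₑ = 164.6·8.440
→ Cₑ = (164.6·8.440 − 149.0·0) / 15.60 = 89.05 mg/L.

89.1 mg/L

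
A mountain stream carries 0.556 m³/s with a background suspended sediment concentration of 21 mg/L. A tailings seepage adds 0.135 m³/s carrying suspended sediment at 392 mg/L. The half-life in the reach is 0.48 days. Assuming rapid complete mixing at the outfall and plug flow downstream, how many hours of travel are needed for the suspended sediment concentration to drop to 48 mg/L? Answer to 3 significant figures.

Mass balance: C = (0.5560·21.00 + 0.1350·392.0) / 0.6910 = 64.60/0.6910 = 93.48 mg/L.
Half-life 0.48 d → k = ln 2 / 0.48 = 1.444 d⁻¹.
93.48·exp(−k·t) = 48 → t = ln(93.48/48)/k = 39880 s = 11.08 h.

11.1 h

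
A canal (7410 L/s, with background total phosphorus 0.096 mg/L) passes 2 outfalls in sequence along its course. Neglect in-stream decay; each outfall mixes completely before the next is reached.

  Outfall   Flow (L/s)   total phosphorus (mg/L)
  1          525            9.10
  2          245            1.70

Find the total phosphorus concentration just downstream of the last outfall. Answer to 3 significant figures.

0.722 mg/L

Outfall 1: combined Q = 7935 L/s; C = (7410·0.09600 + 525.0·9.100)/7935 = 0.6917 mg/L.
Outfall 2: combined Q = 8180 L/s; C = (7935·0.6917 + 245.0·1.700)/8180 = 0.7219 mg/L.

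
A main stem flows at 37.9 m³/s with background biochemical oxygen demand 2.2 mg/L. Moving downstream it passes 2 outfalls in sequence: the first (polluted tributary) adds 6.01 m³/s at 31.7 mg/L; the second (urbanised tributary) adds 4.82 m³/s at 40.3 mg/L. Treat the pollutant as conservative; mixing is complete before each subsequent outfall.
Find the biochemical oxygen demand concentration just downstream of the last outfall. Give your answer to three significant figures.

9.61 mg/L

After outfall 1: Q = 37.90 + 6.010 = 43.91 m³/s; C = (37.90·2.200 + 6.010·31.70)/43.91 = 6.238 mg/L.
After outfall 2: Q = 43.91 + 4.820 = 48.73 m³/s; C = (43.91·6.238 + 4.820·40.30)/48.73 = 9.607 mg/L.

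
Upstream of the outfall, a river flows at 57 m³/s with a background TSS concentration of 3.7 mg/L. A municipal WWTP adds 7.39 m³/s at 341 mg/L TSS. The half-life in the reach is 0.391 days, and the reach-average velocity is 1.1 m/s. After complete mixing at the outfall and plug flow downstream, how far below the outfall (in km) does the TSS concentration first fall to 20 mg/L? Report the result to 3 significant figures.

40.3 km

Conservation of mass: C = (57.00·3.700 + 7.390·341.0) / 64.39 = 2731/64.39 = 42.41 mg/L.
Half-life 0.391 d → k = ln 2 / 0.391 = 1.773 d⁻¹.
Set 42.41·exp(−k·t) = 20 → t = ln(42.41/20)/k = 36640 s = 10.18 h.
Distance = v·t = 1.1·36640 = 40300 m = 40.30 km.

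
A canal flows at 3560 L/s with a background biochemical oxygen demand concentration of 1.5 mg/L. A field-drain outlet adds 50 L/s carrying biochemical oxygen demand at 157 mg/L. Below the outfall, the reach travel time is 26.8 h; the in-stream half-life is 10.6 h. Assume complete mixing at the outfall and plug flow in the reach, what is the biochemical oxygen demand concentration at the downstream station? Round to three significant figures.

0.633 mg/L

Mixed concentration C = ΣQC/ΣQ = (3560·1.500 + 50.00·157.0) / 3610 = 13190/3610 = 3.654 mg/L.
Half-life 10.6 h → k = ln 2 / 10.6 = 0.06539 h⁻¹ = 1.569 d⁻¹.
Decay over the reach: 3.654·exp(−kt) = 3.654·0.1733 = 0.6333 mg/L.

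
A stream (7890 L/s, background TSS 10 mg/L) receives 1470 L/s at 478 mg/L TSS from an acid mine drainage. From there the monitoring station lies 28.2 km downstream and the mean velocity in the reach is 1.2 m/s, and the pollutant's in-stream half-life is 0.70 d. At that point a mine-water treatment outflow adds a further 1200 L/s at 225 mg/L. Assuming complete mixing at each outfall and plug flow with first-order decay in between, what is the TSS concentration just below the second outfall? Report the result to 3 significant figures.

Mixed concentration C = ΣQC/ΣQ = (7890·10.00 + 1470·478.0) / 9360 = 781600/9360 = 83.50 mg/L; combined flow 9360 L/s.
Travel time t = 28.2·1000 / 1.2 = 23500 s = 6.528 h.
Half-life 0.70 d → k = ln 2 / 0.70 = 0.9902 d⁻¹.
Applying C = C₀e^(−kt): 83.50 × 0.7639 = 63.79 mg/L.
At the second outfall, C = (9360·63.79 + 1200·225.0) / (9360 + 1200) = 82.10 mg/L.

82.1 mg/L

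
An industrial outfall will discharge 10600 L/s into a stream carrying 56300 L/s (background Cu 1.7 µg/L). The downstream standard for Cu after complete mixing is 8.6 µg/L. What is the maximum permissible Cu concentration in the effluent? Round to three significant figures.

45.2 µg/L

At the limit, (Qr·Cr + Qe·Cₑ)/(Qr + Qe) = 8.6:
Cₑ = (66900·8.6 − 56300·1.700) / 10600 = 45.25 µg/L.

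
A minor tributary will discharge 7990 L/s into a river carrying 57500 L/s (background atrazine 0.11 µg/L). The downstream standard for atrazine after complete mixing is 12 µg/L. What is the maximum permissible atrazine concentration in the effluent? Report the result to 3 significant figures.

97.6 µg/L

At the limit, (Qr·Cr + Qe·Cₑ)/(Qr + Qe) = 12:
Cₑ = (65490·12 − 57500·0.1100) / 7990 = 97.57 µg/L.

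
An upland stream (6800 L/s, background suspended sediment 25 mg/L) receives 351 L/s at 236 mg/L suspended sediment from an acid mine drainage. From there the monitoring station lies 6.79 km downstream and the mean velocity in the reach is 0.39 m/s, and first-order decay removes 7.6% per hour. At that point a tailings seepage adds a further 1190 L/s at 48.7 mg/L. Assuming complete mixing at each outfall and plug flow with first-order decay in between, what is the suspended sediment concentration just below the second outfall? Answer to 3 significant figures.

After mixing, C = (6800·25.00 + 351.0·236.0) / 7151 = 252800/7151 = 35.36 mg/L; combined flow 7151 L/s.
Travel time t = 6.79·1000 / 0.39 = 17410 s = 4.836 h.
7.6%/h lost → k = −ln(1 − 0.076) = 0.07904 h⁻¹.
After decay, C = 35.36 × e^(−kt) = 35.36 × 0.6823 = 24.12 mg/L.
At the second outfall, C = (7151·24.12 + 1190·48.70) / (7151 + 1190) = 27.63 mg/L.

27.6 mg/L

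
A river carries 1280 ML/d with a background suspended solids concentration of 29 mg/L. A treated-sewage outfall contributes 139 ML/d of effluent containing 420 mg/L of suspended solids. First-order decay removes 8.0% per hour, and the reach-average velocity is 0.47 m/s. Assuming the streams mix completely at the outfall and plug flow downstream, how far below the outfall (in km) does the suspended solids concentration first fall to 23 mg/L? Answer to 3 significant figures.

21.8 km

Flow-weighted average: C = (1280·29.00 + 139.0·420.0) / 1419 = 95500/1419 = 67.30 mg/L.
8.0%/h lost → k = −ln(1 − 0.08) = 0.08338 h⁻¹.
Set 67.30·exp(−k·t) = 23 → t = ln(67.30/23)/k = 46360 s = 12.88 h.
Distance = v·t = 0.47·46360 = 21790 m = 21.79 km.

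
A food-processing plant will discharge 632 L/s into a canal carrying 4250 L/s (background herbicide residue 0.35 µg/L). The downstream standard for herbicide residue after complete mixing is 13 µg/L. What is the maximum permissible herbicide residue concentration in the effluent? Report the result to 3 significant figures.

98.1 µg/L

At the limit, (Qr·Cr + Qe·Cₑ)/(Qr + Qe) = 13:
Cₑ = (4882·13 − 4250·0.3500) / 632.0 = 98.07 µg/L.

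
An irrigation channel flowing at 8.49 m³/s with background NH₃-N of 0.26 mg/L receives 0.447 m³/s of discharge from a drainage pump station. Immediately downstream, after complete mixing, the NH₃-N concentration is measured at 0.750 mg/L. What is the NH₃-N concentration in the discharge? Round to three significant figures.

Mass balance: 8.490·0.2600 + 0.4470·Cₑ = 8.937·0.7500
→ Cₑ = (8.937·0.7500 − 8.490·0.2600) / 0.4470 = 10.06 mg/L.

10.1 mg/L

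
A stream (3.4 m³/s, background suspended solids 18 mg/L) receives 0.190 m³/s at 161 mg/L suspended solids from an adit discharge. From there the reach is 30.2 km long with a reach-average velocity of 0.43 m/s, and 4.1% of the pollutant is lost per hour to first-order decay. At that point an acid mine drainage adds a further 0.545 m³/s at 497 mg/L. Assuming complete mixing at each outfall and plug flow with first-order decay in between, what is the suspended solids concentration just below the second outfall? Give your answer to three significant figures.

After mixing, C = (3.400·18.00 + 0.1900·161.0) / 3.590 = 91.79/3.590 = 25.57 mg/L; combined flow 3.590 m³/s.
Travel time t = 30.2·1000 / 0.43 = 70230 s = 19.51 h.
4.1%/h lost → k = −ln(1 − 0.041) = 0.04186 h⁻¹.
Decay over the reach: 25.57·exp(−kt) = 25.57·0.4419 = 11.30 mg/L.
Second outfall: C = (3.590·11.30 + 0.5450·497.0)/4.135 = 75.31 mg/L.

75.3 mg/L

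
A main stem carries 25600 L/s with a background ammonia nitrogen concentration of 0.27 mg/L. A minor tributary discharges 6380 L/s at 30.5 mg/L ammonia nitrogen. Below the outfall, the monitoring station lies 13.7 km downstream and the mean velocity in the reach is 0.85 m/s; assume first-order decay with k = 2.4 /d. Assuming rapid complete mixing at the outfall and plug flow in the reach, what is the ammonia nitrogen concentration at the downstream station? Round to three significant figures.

4.03 mg/L

After mixing, C = (25600·0.2700 + 6380·30.50) / 31980 = 201500/31980 = 6.301 mg/L.
Travel time t = 13.7·1000 / 0.85 = 16120 s = 4.477 h.
First-order decay: C = 6.301·exp(−k·t) = 6.301·0.6391 = 4.027 mg/L.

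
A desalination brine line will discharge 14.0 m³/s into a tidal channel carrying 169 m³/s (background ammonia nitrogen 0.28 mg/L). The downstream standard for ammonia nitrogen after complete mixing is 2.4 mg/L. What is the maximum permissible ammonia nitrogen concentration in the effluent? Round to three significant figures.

At the limit, (Qr·Cr + Qe·Cₑ)/(Qr + Qe) = 2.4:
Cₑ = (183.0·2.4 − 169.0·0.2800) / 14.00 = 27.99 mg/L.

28.0 mg/L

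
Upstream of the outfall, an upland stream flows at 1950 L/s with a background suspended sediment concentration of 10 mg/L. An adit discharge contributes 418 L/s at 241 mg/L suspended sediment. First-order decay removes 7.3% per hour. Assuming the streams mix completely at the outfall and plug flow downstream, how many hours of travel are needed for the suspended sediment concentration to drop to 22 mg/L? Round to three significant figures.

After mixing, C = (1950·10.00 + 418.0·241.0) / 2368 = 120200/2368 = 50.78 mg/L.
7.3%/h lost → k = −ln(1 − 0.073) = 0.07580 h⁻¹.
50.78·exp(−k·t) = 22 → t = ln(50.78/22)/k = 39720 s = 11.03 h.

11.0 h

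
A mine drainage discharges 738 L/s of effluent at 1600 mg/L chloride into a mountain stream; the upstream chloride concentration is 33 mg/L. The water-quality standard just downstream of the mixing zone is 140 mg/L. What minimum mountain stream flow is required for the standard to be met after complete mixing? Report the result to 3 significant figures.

10100 L/s

Set C_mix = 140: (Q·33.00 + 738.0·1600) / (Q + 738.0) = 140
→ Q = 738.0·(1600 − 140)/(140 − 33.00) = 10070 L/s.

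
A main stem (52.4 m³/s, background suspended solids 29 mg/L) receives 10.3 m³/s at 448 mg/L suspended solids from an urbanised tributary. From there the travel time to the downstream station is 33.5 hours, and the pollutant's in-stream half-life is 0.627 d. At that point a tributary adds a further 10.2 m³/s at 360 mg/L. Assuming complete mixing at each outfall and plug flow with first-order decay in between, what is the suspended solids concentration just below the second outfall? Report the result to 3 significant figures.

Mass balance: C = (52.40·29.00 + 10.30·448.0) / 62.70 = 6134/62.70 = 97.83 mg/L; combined flow 62.70 m³/s.
Half-life 0.627 d → k = ln 2 / 0.627 = 1.105 d⁻¹.
Applying C = C₀e^(−kt): 97.83 × 0.2137 = 20.91 mg/L.
Second outfall: C = (62.70·20.91 + 10.20·360.0)/72.90 = 68.35 mg/L.

68.4 mg/L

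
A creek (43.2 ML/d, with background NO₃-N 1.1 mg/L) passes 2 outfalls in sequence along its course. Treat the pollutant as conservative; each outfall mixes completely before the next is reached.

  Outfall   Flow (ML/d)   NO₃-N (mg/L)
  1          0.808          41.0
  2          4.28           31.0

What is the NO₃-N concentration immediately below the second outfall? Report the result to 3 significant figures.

4.42 mg/L

After outfall 1: Q = 43.20 + 0.8080 = 44.01 ML/d; C = (43.20·1.100 + 0.8080·41.00)/44.01 = 1.833 mg/L.
After outfall 2: Q = 44.01 + 4.280 = 48.29 ML/d; C = (44.01·1.833 + 4.280·31.00)/48.29 = 4.418 mg/L.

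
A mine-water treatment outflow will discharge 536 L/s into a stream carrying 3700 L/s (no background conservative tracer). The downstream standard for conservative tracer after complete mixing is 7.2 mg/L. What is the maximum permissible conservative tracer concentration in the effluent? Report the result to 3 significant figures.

56.9 mg/L

At the limit, (Qr·Cr + Qe·Cₑ)/(Qr + Qe) = 7.2:
Cₑ = (4236·7.2 − 3700·0) / 536.0 = 56.90 mg/L.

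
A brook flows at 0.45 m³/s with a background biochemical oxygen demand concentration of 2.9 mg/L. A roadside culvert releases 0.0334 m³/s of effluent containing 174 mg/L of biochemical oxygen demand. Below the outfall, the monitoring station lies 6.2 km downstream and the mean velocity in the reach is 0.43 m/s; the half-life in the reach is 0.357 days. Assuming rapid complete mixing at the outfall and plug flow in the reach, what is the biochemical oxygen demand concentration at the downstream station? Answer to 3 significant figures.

10.6 mg/L

Mass balance: C = (0.4500·2.900 + 0.03340·174.0) / 0.4834 = 7.117/0.4834 = 14.72 mg/L.
Travel time t = 6.2·1000 / 0.43 = 14420 s = 4.005 h.
Half-life 0.357 d → k = ln 2 / 0.357 = 1.942 d⁻¹.
Applying C = C₀e^(−kt): 14.72 × 0.7232 = 10.65 mg/L.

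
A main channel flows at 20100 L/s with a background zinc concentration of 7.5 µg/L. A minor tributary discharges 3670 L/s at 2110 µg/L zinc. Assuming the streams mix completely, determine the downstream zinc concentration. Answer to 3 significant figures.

332 µg/L

Conservation of mass: C = (20100·7.500 + 3670·2110) / 23770 = 7894000/23770 = 332.1 µg/L.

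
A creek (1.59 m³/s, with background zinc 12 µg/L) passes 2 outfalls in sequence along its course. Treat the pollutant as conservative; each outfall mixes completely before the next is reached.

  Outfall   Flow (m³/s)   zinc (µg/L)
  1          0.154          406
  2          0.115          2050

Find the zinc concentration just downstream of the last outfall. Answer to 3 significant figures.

171 µg/L

After outfall 1: Q = 1.590 + 0.1540 = 1.744 m³/s; C = (1.590·12.00 + 0.1540·406.0)/1.744 = 46.79 µg/L.
After outfall 2: Q = 1.744 + 0.1150 = 1.859 m³/s; C = (1.744·46.79 + 0.1150·2050)/1.859 = 170.7 µg/L.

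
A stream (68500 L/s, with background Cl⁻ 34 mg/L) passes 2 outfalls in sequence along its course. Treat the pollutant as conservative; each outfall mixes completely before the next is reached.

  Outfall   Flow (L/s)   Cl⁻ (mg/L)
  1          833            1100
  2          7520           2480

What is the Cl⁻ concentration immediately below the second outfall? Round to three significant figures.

After outfall 1: Q = 68500 + 833.0 = 69330 L/s; C = (68500·34.00 + 833.0·1100)/69330 = 46.81 mg/L.
After outfall 2: Q = 69330 + 7520 = 76850 L/s; C = (69330·46.81 + 7520·2480)/76850 = 284.9 mg/L.

285 mg/L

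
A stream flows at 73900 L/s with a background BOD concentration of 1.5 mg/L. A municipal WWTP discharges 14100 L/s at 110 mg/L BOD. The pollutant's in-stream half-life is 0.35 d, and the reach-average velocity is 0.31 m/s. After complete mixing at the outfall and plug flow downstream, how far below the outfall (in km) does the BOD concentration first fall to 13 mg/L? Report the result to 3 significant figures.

After mixing, C = (73900·1.500 + 14100·110.0) / 88000 = 1662000/88000 = 18.88 mg/L.
Half-life 0.35 d → k = ln 2 / 0.35 = 1.980 d⁻¹.
Set 18.88·exp(−k·t) = 13 → t = ln(18.88/13)/k = 16290 s = 4.525 h.
Distance = v·t = 0.31·16290 = 5050 m = 5.050 km.

5.05 km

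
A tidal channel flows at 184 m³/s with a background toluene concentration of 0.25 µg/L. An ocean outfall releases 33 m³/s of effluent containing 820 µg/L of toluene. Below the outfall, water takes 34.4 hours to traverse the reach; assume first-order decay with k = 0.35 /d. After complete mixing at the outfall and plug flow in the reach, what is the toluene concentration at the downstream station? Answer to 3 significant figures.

75.6 µg/L

Flow-weighted average: C = (184.0·0.2500 + 33.00·820.0) / 217.0 = 27110/217.0 = 124.9 µg/L.
First-order decay: C = 124.9·exp(−k·t) = 124.9·0.6055 = 75.64 µg/L.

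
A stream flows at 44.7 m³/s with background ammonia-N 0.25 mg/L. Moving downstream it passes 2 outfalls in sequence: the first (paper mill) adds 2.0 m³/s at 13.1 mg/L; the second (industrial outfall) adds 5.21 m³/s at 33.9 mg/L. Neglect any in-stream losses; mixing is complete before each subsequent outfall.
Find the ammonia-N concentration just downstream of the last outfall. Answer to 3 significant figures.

4.12 mg/L

Below outfall 1: Q → 46.70 m³/s, C = (44.70·0.2500 + 2.000·13.10)/46.70 = 0.8003 mg/L.
Below outfall 2: Q → 51.91 m³/s, C = (46.70·0.8003 + 5.210·33.90)/51.91 = 4.122 mg/L.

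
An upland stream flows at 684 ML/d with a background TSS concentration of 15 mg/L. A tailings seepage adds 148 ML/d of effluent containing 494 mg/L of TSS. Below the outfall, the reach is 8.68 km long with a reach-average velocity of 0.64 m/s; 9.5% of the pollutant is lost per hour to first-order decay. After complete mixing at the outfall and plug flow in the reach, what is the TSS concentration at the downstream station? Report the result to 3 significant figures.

68.8 mg/L

Mixed concentration C = ΣQC/ΣQ = (684.0·15.00 + 148.0·494.0) / 832.0 = 83370/832.0 = 100.2 mg/L.
Travel time t = 8.68·1000 / 0.64 = 13560 s = 3.767 h.
9.5%/h lost → k = −ln(1 − 0.095) = 0.09982 h⁻¹.
First-order decay: C = 100.2·exp(−k·t) = 100.2·0.6866 = 68.80 mg/L.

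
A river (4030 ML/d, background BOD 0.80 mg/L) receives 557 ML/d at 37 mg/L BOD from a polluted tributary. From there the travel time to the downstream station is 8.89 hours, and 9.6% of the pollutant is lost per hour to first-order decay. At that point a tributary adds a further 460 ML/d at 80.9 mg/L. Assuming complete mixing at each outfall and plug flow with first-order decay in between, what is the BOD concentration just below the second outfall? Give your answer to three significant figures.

Flow-weighted average: C = (4030·0.8000 + 557.0·37.00) / 4587 = 23830/4587 = 5.196 mg/L; combined flow 4587 ML/d.
9.6%/h lost → k = −ln(1 − 0.096) = 0.1009 h⁻¹.
First-order decay: C = 5.196·exp(−k·t) = 5.196·0.4077 = 2.118 mg/L.
Second outfall: C = (4587·2.118 + 460.0·80.90)/5047 = 9.299 mg/L.

9.30 mg/L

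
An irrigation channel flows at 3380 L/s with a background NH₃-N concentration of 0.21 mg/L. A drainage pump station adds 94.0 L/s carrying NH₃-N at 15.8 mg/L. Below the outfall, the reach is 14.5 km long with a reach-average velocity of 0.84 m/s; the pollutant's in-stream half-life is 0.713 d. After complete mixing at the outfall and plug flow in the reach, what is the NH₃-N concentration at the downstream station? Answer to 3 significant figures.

After mixing, C = (3380·0.2100 + 94.00·15.80) / 3474 = 2195/3474 = 0.6318 mg/L.
Travel time t = 14.5·1000 / 0.84 = 17260 s = 4.795 h.
Half-life 0.713 d → k = ln 2 / 0.713 = 0.9722 d⁻¹.
Applying C = C₀e^(−kt): 0.6318 × 0.8235 = 0.5203 mg/L.

0.520 mg/L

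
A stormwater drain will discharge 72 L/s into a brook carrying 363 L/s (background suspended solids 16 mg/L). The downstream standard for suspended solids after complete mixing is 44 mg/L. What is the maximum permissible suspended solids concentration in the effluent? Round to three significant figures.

At the limit, (Qr·Cr + Qe·Cₑ)/(Qr + Qe) = 44:
Cₑ = (435.0·44 − 363.0·16.00) / 72.00 = 185.2 mg/L.

185 mg/L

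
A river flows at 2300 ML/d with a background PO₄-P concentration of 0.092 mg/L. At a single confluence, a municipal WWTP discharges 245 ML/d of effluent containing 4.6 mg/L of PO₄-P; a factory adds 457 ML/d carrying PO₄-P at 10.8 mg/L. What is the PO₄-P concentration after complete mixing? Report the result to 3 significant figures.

2.09 mg/L

Mixed concentration C = ΣQC/ΣQ = (2300·0.09200 + 245.0·4.600 + 457.0·10.80) / 3002 = 6274/3002 = 2.090 mg/L.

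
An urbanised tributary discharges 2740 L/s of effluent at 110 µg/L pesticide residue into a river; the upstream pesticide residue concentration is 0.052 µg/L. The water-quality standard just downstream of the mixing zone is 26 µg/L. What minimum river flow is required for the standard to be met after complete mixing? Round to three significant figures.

Set C_mix = 26: (Q·0.05200 + 2740·110.0) / (Q + 2740) = 26
→ Q = 2740·(110.0 − 26)/(26 − 0.05200) = 8870 L/s.

8870 L/s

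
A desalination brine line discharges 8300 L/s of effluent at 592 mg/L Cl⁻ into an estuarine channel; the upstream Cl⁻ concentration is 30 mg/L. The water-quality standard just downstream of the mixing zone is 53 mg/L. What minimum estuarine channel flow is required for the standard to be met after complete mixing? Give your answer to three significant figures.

Set C_mix = 53: (Q·30.00 + 8300·592.0) / (Q + 8300) = 53
→ Q = 8300·(592.0 − 53)/(53 − 30.00) = 194500 L/s.

195000 L/s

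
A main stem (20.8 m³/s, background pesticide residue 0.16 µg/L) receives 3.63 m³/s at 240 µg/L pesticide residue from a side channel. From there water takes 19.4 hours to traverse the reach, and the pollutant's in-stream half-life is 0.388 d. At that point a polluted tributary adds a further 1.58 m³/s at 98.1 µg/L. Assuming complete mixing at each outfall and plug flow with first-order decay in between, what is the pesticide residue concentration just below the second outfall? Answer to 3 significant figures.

Conservation of mass: C = (20.80·0.1600 + 3.630·240.0) / 24.43 = 874.5/24.43 = 35.80 µg/L; combined flow 24.43 m³/s.
Half-life 0.388 d → k = ln 2 / 0.388 = 1.786 d⁻¹.
After decay, C = 35.80 × e^(−kt) = 35.80 × 0.2360 = 8.447 µg/L.
At the second outfall, C = (24.43·8.447 + 1.580·98.10) / (24.43 + 1.580) = 13.89 µg/L.

13.9 µg/L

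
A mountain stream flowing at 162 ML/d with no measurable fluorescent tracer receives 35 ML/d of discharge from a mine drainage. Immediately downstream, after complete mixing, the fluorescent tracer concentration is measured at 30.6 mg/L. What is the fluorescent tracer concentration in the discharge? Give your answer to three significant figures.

172 mg/L

Mass balance: 162.0·0 + 35.00·Cₑ = 197.0·30.60
→ Cₑ = (197.0·30.60 − 162.0·0) / 35.00 = 172.2 mg/L.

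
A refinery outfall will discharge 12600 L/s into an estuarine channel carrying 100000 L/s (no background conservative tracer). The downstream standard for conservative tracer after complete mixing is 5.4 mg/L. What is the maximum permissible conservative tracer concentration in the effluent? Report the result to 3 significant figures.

48.3 mg/L

At the limit, (Qr·Cr + Qe·Cₑ)/(Qr + Qe) = 5.4:
Cₑ = (112600·5.4 − 100000·0) / 12600 = 48.26 mg/L.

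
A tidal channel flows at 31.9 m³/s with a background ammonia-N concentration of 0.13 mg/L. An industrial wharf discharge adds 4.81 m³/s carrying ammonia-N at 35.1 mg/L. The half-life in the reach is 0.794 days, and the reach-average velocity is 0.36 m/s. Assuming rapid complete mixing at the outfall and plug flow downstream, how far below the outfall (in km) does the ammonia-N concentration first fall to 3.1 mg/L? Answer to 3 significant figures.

14.9 km

Mass balance: C = (31.90·0.1300 + 4.810·35.10) / 36.71 = 173.0/36.71 = 4.712 mg/L.
Half-life 0.794 d → k = ln 2 / 0.794 = 0.8730 d⁻¹.
Set 4.712·exp(−k·t) = 3.1 → t = ln(4.712/3.1)/k = 41440 s = 11.51 h.
Distance = v·t = 0.36·41440 = 14920 m = 14.92 km.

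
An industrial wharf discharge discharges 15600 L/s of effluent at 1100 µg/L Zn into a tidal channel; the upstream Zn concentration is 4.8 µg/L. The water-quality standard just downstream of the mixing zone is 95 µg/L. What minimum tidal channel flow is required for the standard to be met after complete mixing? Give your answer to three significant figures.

Set C_mix = 95: (Q·4.800 + 15600·1100) / (Q + 15600) = 95
→ Q = 15600·(1100 − 95)/(95 − 4.800) = 173800 L/s.

174000 L/s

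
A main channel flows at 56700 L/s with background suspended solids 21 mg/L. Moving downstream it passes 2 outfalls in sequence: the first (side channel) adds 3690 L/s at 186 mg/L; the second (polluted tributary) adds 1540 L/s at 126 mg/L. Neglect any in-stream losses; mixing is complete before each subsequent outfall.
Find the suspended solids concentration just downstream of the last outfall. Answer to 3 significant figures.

33.4 mg/L

Below outfall 1: Q → 60390 L/s, C = (56700·21.00 + 3690·186.0)/60390 = 31.08 mg/L.
Below outfall 2: Q → 61930 L/s, C = (60390·31.08 + 1540·126.0)/61930 = 33.44 mg/L.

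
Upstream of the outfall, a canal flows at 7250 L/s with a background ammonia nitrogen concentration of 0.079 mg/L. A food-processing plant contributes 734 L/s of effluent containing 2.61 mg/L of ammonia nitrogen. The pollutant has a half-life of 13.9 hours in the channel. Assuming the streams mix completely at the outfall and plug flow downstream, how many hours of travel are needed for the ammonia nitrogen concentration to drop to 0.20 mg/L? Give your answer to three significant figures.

After mixing, C = (7250·0.07900 + 734.0·2.610) / 7984 = 2488/7984 = 0.3117 mg/L.
Half-life 13.9 h → k = ln 2 / 13.9 = 0.04987 h⁻¹ = 1.197 d⁻¹.
0.3117·exp(−k·t) = 0.20 → t = ln(0.3117/0.20)/k = 32030 s = 8.897 h.

8.90 h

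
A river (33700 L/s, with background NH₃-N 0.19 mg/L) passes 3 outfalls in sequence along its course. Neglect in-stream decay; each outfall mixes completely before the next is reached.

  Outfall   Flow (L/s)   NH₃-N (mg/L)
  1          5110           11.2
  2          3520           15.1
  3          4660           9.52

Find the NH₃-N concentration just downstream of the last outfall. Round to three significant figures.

3.43 mg/L

Outfall 1: combined Q = 38810 L/s; C = (33700·0.1900 + 5110·11.20)/38810 = 1.640 mg/L.
Outfall 2: combined Q = 42330 L/s; C = (38810·1.640 + 3520·15.10)/42330 = 2.759 mg/L.
Outfall 3: combined Q = 46990 L/s; C = (42330·2.759 + 4660·9.520)/46990 = 3.429 mg/L.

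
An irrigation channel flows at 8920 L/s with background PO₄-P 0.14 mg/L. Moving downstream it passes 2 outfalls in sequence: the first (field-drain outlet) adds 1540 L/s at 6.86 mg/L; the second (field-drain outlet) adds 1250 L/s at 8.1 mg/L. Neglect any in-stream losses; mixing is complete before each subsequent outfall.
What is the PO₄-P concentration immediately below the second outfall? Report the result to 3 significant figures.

After outfall 1: Q = 8920 + 1540 = 10460 L/s; C = (8920·0.1400 + 1540·6.860)/10460 = 1.129 mg/L.
After outfall 2: Q = 10460 + 1250 = 11710 L/s; C = (10460·1.129 + 1250·8.100)/11710 = 1.873 mg/L.

1.87 mg/L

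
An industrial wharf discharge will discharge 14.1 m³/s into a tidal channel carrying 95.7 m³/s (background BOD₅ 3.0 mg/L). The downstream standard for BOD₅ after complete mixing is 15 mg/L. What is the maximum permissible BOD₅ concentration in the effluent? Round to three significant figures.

96.4 mg/L

At the limit, (Qr·Cr + Qe·Cₑ)/(Qr + Qe) = 15:
Cₑ = (109.8·15 − 95.70·3.000) / 14.10 = 96.45 mg/L.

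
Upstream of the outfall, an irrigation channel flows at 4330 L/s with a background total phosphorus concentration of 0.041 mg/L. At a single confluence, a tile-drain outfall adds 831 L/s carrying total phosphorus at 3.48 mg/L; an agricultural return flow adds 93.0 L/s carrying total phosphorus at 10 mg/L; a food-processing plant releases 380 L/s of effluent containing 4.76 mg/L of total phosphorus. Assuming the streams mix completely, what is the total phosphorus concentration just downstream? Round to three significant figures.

1.03 mg/L

Conservation of mass: C = (4330·0.04100 + 831.0·3.480 + 93.00·10.00 + 380.0·4.760) / 5634 = 5808/5634 = 1.031 mg/L.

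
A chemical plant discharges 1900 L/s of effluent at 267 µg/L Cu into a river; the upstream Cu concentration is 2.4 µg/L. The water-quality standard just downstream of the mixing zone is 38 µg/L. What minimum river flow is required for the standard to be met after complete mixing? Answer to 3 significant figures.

12200 L/s

Set C_mix = 38: (Q·2.400 + 1900·267.0) / (Q + 1900) = 38
→ Q = 1900·(267.0 − 38)/(38 − 2.400) = 12220 L/s.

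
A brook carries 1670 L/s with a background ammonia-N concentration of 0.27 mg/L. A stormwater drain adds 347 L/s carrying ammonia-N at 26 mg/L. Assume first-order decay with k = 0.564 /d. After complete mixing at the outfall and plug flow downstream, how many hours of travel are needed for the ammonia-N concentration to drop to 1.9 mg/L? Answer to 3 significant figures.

Mass balance: C = (1670·0.2700 + 347.0·26.00) / 2017 = 9473/2017 = 4.697 mg/L.
4.697·exp(−k·t) = 1.9 → t = ln(4.697/1.9)/k = 138600 s = 38.51 h.

38.5 h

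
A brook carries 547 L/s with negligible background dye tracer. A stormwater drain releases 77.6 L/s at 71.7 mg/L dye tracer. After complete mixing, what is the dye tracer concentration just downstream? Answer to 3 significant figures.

Mixed concentration C = ΣQC/ΣQ = (547.0·0 + 77.60·71.70) / 624.6 = 5564/624.6 = 8.908 mg/L.

8.91 mg/L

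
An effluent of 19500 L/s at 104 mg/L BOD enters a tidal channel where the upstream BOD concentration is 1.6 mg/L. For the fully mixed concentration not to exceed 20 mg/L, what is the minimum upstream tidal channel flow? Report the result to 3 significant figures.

89000 L/s

Set C_mix = 20: (Q·1.600 + 19500·104.0) / (Q + 19500) = 20
→ Q = 19500·(104.0 − 20)/(20 − 1.600) = 89020 L/s.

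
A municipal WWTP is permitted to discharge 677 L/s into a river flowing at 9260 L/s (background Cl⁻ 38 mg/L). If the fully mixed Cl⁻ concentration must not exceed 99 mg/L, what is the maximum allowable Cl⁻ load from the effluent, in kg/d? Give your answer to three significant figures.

54600 kg/d

Mass balance at the limit: 9260·38.00 + 677.0·Cₑ = 9937·99 → Cₑ = 933.4 mg/L.
677.0 L/s = 0.6770 m³/s. Load = 0.6770 m³/s × 933.4 g/m³ × 86 400 s/d = 54590 kg/d.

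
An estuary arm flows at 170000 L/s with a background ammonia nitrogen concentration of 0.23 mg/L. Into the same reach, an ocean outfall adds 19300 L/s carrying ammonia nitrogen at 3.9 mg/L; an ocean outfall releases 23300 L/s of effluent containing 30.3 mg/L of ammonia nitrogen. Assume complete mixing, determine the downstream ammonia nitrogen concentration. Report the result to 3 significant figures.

3.86 mg/L

Flow-weighted average: C = (170000·0.2300 + 19300·3.900 + 23300·30.30) / 212600 = 820400/212600 = 3.859 mg/L.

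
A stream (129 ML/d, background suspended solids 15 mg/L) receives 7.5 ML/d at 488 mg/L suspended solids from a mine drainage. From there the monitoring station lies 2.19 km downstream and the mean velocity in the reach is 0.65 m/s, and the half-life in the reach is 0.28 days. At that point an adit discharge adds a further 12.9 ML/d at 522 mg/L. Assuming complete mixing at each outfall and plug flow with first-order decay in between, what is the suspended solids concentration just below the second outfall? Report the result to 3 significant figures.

After mixing, C = (129.0·15.00 + 7.500·488.0) / 136.5 = 5595/136.5 = 40.99 mg/L; combined flow 136.5 ML/d.
Travel time t = 2.19·1000 / 0.65 = 3369 s = 0.9359 h.
Half-life 0.28 d → k = ln 2 / 0.28 = 2.476 d⁻¹.
First-order decay: C = 40.99·exp(−k·t) = 40.99·0.9080 = 37.22 mg/L.
Second outfall: C = (136.5·37.22 + 12.90·522.0)/149.4 = 79.08 mg/L.

79.1 mg/L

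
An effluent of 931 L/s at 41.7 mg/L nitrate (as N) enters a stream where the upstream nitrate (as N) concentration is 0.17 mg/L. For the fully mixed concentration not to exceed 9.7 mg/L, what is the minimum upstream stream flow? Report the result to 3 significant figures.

3130 L/s

Set C_mix = 9.7: (Q·0.1700 + 931.0·41.70) / (Q + 931.0) = 9.7
→ Q = 931.0·(41.70 − 9.7)/(9.7 − 0.1700) = 3126 L/s.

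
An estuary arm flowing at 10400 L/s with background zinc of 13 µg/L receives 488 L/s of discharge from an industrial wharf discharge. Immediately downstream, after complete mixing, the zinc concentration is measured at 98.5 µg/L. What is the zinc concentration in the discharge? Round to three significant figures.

1920 µg/L

Mass balance: 10400·13.00 + 488.0·Cₑ = 10890·98.50
→ Cₑ = (10890·98.50 − 10400·13.00) / 488.0 = 1921 µg/L.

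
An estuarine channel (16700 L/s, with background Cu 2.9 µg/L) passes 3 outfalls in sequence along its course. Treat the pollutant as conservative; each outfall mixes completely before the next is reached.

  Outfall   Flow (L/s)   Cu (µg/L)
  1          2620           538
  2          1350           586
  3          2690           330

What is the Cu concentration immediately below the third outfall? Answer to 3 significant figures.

134 µg/L

Below outfall 1: Q → 19320 L/s, C = (16700·2.900 + 2620·538.0)/19320 = 75.47 µg/L.
Below outfall 2: Q → 20670 L/s, C = (19320·75.47 + 1350·586.0)/20670 = 108.8 µg/L.
Below outfall 3: Q → 23360 L/s, C = (20670·108.8 + 2690·330.0)/23360 = 134.3 µg/L.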